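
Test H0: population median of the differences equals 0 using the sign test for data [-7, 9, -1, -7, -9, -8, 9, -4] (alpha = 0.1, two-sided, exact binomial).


Step 1: Discard zero differences. Original n = 8; n_eff = number of nonzero differences = 8.
Nonzero differences (with sign): -7, +9, -1, -7, -9, -8, +9, -4
Step 2: Count signs: positive = 2, negative = 6.
Step 3: Under H0: P(positive) = 0.5, so the number of positives S ~ Bin(8, 0.5).
Step 4: Two-sided exact p-value = sum of Bin(8,0.5) probabilities at or below the observed probability = 0.289062.
Step 5: alpha = 0.1. fail to reject H0.

n_eff = 8, pos = 2, neg = 6, p = 0.289062, fail to reject H0.


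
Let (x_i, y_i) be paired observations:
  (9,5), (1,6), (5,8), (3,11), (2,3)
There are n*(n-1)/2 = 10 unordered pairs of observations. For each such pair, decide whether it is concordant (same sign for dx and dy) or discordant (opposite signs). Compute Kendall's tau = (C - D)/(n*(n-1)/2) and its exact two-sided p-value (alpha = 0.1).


Step 1: Enumerate the 10 unordered pairs (i,j) with i<j and classify each by sign(x_j-x_i) * sign(y_j-y_i).
  (1,2):dx=-8,dy=+1->D; (1,3):dx=-4,dy=+3->D; (1,4):dx=-6,dy=+6->D; (1,5):dx=-7,dy=-2->C
  (2,3):dx=+4,dy=+2->C; (2,4):dx=+2,dy=+5->C; (2,5):dx=+1,dy=-3->D; (3,4):dx=-2,dy=+3->D
  (3,5):dx=-3,dy=-5->C; (4,5):dx=-1,dy=-8->C
Step 2: C = 5, D = 5, total pairs = 10.
Step 3: tau = (C - D)/(n(n-1)/2) = (5 - 5)/10 = 0.000000.
Step 4: Exact two-sided p-value (enumerate n! = 120 permutations of y under H0): p = 1.000000.
Step 5: alpha = 0.1. fail to reject H0.

tau_b = 0.0000 (C=5, D=5), p = 1.000000, fail to reject H0.


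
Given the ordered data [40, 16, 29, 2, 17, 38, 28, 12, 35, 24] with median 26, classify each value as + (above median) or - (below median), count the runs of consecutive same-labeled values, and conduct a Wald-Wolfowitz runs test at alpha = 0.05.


Step 1: Compute median = 26; label A = above, B = below.
Labels in order: ABABBAABAB  (n_A = 5, n_B = 5)
Step 2: Count runs R = 8.
Step 3: Under H0 (random ordering), E[R] = 2*n_A*n_B/(n_A+n_B) + 1 = 2*5*5/10 + 1 = 6.0000.
        Var[R] = 2*n_A*n_B*(2*n_A*n_B - n_A - n_B) / ((n_A+n_B)^2 * (n_A+n_B-1)) = 2000/900 = 2.2222.
        SD[R] = 1.4907.
Step 4: Continuity-corrected z = (R - 0.5 - E[R]) / SD[R] = (8 - 0.5 - 6.0000) / 1.4907 = 1.0062.
Step 5: Two-sided p-value via normal approximation = 2*(1 - Phi(|z|)) = 0.314305.
Step 6: alpha = 0.05. fail to reject H0.

R = 8, z = 1.0062, p = 0.314305, fail to reject H0.


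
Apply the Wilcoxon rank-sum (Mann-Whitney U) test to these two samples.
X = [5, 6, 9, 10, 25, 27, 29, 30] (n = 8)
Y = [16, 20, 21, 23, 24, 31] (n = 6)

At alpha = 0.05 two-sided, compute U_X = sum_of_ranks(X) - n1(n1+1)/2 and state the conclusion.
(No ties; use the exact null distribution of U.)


Step 1: Combine and sort all 14 observations; assign midranks.
sorted (value, group): (5,X), (6,X), (9,X), (10,X), (16,Y), (20,Y), (21,Y), (23,Y), (24,Y), (25,X), (27,X), (29,X), (30,X), (31,Y)
ranks: 5->1, 6->2, 9->3, 10->4, 16->5, 20->6, 21->7, 23->8, 24->9, 25->10, 27->11, 29->12, 30->13, 31->14
Step 2: Rank sum for X: R1 = 1 + 2 + 3 + 4 + 10 + 11 + 12 + 13 = 56.
Step 3: U_X = R1 - n1(n1+1)/2 = 56 - 8*9/2 = 56 - 36 = 20.
       U_Y = n1*n2 - U_X = 48 - 20 = 28.
Step 4: No ties, so the exact null distribution of U (based on enumerating the C(14,8) = 3003 equally likely rank assignments) gives the two-sided p-value.
Step 5: p-value = 0.662005; compare to alpha = 0.05. fail to reject H0.

U_X = 20, p = 0.662005, fail to reject H0 at alpha = 0.05.


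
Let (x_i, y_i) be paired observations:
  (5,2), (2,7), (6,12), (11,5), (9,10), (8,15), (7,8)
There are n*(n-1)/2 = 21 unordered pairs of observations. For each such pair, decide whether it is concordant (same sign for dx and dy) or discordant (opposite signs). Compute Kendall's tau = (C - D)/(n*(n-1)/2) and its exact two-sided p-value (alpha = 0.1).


Step 1: Enumerate the 21 unordered pairs (i,j) with i<j and classify each by sign(x_j-x_i) * sign(y_j-y_i).
  (1,2):dx=-3,dy=+5->D; (1,3):dx=+1,dy=+10->C; (1,4):dx=+6,dy=+3->C; (1,5):dx=+4,dy=+8->C
  (1,6):dx=+3,dy=+13->C; (1,7):dx=+2,dy=+6->C; (2,3):dx=+4,dy=+5->C; (2,4):dx=+9,dy=-2->D
  (2,5):dx=+7,dy=+3->C; (2,6):dx=+6,dy=+8->C; (2,7):dx=+5,dy=+1->C; (3,4):dx=+5,dy=-7->D
  (3,5):dx=+3,dy=-2->D; (3,6):dx=+2,dy=+3->C; (3,7):dx=+1,dy=-4->D; (4,5):dx=-2,dy=+5->D
  (4,6):dx=-3,dy=+10->D; (4,7):dx=-4,dy=+3->D; (5,6):dx=-1,dy=+5->D; (5,7):dx=-2,dy=-2->C
  (6,7):dx=-1,dy=-7->C
Step 2: C = 12, D = 9, total pairs = 21.
Step 3: tau = (C - D)/(n(n-1)/2) = (12 - 9)/21 = 0.142857.
Step 4: Exact two-sided p-value (enumerate n! = 5040 permutations of y under H0): p = 0.772619.
Step 5: alpha = 0.1. fail to reject H0.

tau_b = 0.1429 (C=12, D=9), p = 0.772619, fail to reject H0.


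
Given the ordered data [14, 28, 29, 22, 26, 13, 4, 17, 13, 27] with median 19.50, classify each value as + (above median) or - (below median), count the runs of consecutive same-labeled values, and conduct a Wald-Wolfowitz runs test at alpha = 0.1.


Step 1: Compute median = 19.50; label A = above, B = below.
Labels in order: BAAAABBBBA  (n_A = 5, n_B = 5)
Step 2: Count runs R = 4.
Step 3: Under H0 (random ordering), E[R] = 2*n_A*n_B/(n_A+n_B) + 1 = 2*5*5/10 + 1 = 6.0000.
        Var[R] = 2*n_A*n_B*(2*n_A*n_B - n_A - n_B) / ((n_A+n_B)^2 * (n_A+n_B-1)) = 2000/900 = 2.2222.
        SD[R] = 1.4907.
Step 4: Continuity-corrected z = (R + 0.5 - E[R]) / SD[R] = (4 + 0.5 - 6.0000) / 1.4907 = -1.0062.
Step 5: Two-sided p-value via normal approximation = 2*(1 - Phi(|z|)) = 0.314305.
Step 6: alpha = 0.1. fail to reject H0.

R = 4, z = -1.0062, p = 0.314305, fail to reject H0.


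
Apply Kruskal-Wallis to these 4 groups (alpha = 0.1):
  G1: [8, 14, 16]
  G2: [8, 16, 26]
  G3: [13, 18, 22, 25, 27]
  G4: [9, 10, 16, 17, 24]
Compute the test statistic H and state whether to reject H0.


Step 1: Combine all N = 16 observations and assign midranks.
sorted (value, group, rank): (8,G1,1.5), (8,G2,1.5), (9,G4,3), (10,G4,4), (13,G3,5), (14,G1,6), (16,G1,8), (16,G2,8), (16,G4,8), (17,G4,10), (18,G3,11), (22,G3,12), (24,G4,13), (25,G3,14), (26,G2,15), (27,G3,16)
Step 2: Sum ranks within each group.
R_1 = 15.5 (n_1 = 3)
R_2 = 24.5 (n_2 = 3)
R_3 = 58 (n_3 = 5)
R_4 = 38 (n_4 = 5)
Step 3: H = 12/(N(N+1)) * sum(R_i^2/n_i) - 3(N+1)
     = 12/(16*17) * (15.5^2/3 + 24.5^2/3 + 58^2/5 + 38^2/5) - 3*17
     = 0.044118 * 1241.77 - 51
     = 3.783824.
Step 4: Ties present; correction factor C = 1 - 30/(16^3 - 16) = 0.992647. Corrected H = 3.783824 / 0.992647 = 3.811852.
Step 5: Under H0, H ~ chi^2(3); p-value = 0.282511.
Step 6: alpha = 0.1. fail to reject H0.

H = 3.8119, df = 3, p = 0.282511, fail to reject H0.


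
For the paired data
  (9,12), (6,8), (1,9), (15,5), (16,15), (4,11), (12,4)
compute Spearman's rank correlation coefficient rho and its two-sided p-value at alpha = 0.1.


Step 1: Rank x and y separately (midranks; no ties here).
rank(x): 9->4, 6->3, 1->1, 15->6, 16->7, 4->2, 12->5
rank(y): 12->6, 8->3, 9->4, 5->2, 15->7, 11->5, 4->1
Step 2: d_i = R_x(i) - R_y(i); compute d_i^2.
  (4-6)^2=4, (3-3)^2=0, (1-4)^2=9, (6-2)^2=16, (7-7)^2=0, (2-5)^2=9, (5-1)^2=16
sum(d^2) = 54.
Step 3: rho = 1 - 6*54 / (7*(7^2 - 1)) = 1 - 324/336 = 0.035714.
Step 4: Under H0, t = rho * sqrt((n-2)/(1-rho^2)) = 0.0799 ~ t(5).
Step 5: Two-sided p-value from the t-distribution with 5 df = 0.939408.
Step 6: alpha = 0.1. fail to reject H0.

rho = 0.0357, p = 0.939408, fail to reject H0 at alpha = 0.1.


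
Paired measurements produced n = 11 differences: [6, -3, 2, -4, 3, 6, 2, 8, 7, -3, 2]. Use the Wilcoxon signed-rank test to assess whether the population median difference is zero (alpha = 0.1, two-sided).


Step 1: Drop any zero differences (none here) and take |d_i|.
|d| = [6, 3, 2, 4, 3, 6, 2, 8, 7, 3, 2]
Step 2: Midrank |d_i| (ties get averaged ranks).
ranks: |6|->8.5, |3|->5, |2|->2, |4|->7, |3|->5, |6|->8.5, |2|->2, |8|->11, |7|->10, |3|->5, |2|->2
Step 3: Attach original signs; sum ranks with positive sign and with negative sign.
W+ = 8.5 + 2 + 5 + 8.5 + 2 + 11 + 10 + 2 = 49
W- = 5 + 7 + 5 = 17
(Check: W+ + W- = 66 should equal n(n+1)/2 = 66.)
Step 4: Test statistic W = min(W+, W-) = 17.
Step 5: Ties in |d|, so use the tie-corrected normal approximation.
        E[W] = n(n+1)/4 = 11*12/4 = 33.
        Tie groups: |d|=2 (t=3), |d|=3 (t=3), |d|=6 (t=2); sum(t^3 - t) = 54.
        Var[W] = n(n+1)(2n+1)/24 - sum(t^3-t)/48 = 3036/24 - 54/48 = 125.375.
        z = (W - E[W]) / sqrt(Var[W]) = (17 - 33) / 11.1971 = -1.4289.
        Two-sided p = 2*Phi(z) = 0.153021.
Step 6: alpha = 0.1. fail to reject H0.

W+ = 49, W- = 17, W = min = 17, p = 0.153021, fail to reject H0.


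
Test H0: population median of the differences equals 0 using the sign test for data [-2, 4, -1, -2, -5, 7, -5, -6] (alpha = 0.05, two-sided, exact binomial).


Step 1: Discard zero differences. Original n = 8; n_eff = number of nonzero differences = 8.
Nonzero differences (with sign): -2, +4, -1, -2, -5, +7, -5, -6
Step 2: Count signs: positive = 2, negative = 6.
Step 3: Under H0: P(positive) = 0.5, so the number of positives S ~ Bin(8, 0.5).
Step 4: Two-sided exact p-value = sum of Bin(8,0.5) probabilities at or below the observed probability = 0.289062.
Step 5: alpha = 0.05. fail to reject H0.

n_eff = 8, pos = 2, neg = 6, p = 0.289062, fail to reject H0.


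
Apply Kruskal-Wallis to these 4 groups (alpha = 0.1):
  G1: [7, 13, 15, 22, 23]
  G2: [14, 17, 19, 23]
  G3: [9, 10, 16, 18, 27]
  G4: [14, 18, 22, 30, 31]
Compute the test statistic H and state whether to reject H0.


Step 1: Combine all N = 19 observations and assign midranks.
sorted (value, group, rank): (7,G1,1), (9,G3,2), (10,G3,3), (13,G1,4), (14,G2,5.5), (14,G4,5.5), (15,G1,7), (16,G3,8), (17,G2,9), (18,G3,10.5), (18,G4,10.5), (19,G2,12), (22,G1,13.5), (22,G4,13.5), (23,G1,15.5), (23,G2,15.5), (27,G3,17), (30,G4,18), (31,G4,19)
Step 2: Sum ranks within each group.
R_1 = 41 (n_1 = 5)
R_2 = 42 (n_2 = 4)
R_3 = 40.5 (n_3 = 5)
R_4 = 66.5 (n_4 = 5)
Step 3: H = 12/(N(N+1)) * sum(R_i^2/n_i) - 3(N+1)
     = 12/(19*20) * (41^2/5 + 42^2/4 + 40.5^2/5 + 66.5^2/5) - 3*20
     = 0.031579 * 1989.7 - 60
     = 2.832632.
Step 4: Ties present; correction factor C = 1 - 24/(19^3 - 19) = 0.996491. Corrected H = 2.832632 / 0.996491 = 2.842606.
Step 5: Under H0, H ~ chi^2(3); p-value = 0.416534.
Step 6: alpha = 0.1. fail to reject H0.

H = 2.8426, df = 3, p = 0.416534, fail to reject H0.


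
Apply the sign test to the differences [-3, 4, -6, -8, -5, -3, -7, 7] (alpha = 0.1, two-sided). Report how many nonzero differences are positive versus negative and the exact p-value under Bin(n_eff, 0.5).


Step 1: Discard zero differences. Original n = 8; n_eff = number of nonzero differences = 8.
Nonzero differences (with sign): -3, +4, -6, -8, -5, -3, -7, +7
Step 2: Count signs: positive = 2, negative = 6.
Step 3: Under H0: P(positive) = 0.5, so the number of positives S ~ Bin(8, 0.5).
Step 4: Two-sided exact p-value = sum of Bin(8,0.5) probabilities at or below the observed probability = 0.289062.
Step 5: alpha = 0.1. fail to reject H0.

n_eff = 8, pos = 2, neg = 6, p = 0.289062, fail to reject H0.


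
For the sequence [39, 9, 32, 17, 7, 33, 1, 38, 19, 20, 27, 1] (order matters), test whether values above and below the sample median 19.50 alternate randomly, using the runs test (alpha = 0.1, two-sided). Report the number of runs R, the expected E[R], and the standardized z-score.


Step 1: Compute median = 19.50; label A = above, B = below.
Labels in order: ABABBABABAAB  (n_A = 6, n_B = 6)
Step 2: Count runs R = 10.
Step 3: Under H0 (random ordering), E[R] = 2*n_A*n_B/(n_A+n_B) + 1 = 2*6*6/12 + 1 = 7.0000.
        Var[R] = 2*n_A*n_B*(2*n_A*n_B - n_A - n_B) / ((n_A+n_B)^2 * (n_A+n_B-1)) = 4320/1584 = 2.7273.
        SD[R] = 1.6514.
Step 4: Continuity-corrected z = (R - 0.5 - E[R]) / SD[R] = (10 - 0.5 - 7.0000) / 1.6514 = 1.5138.
Step 5: Two-sided p-value via normal approximation = 2*(1 - Phi(|z|)) = 0.130070.
Step 6: alpha = 0.1. fail to reject H0.

R = 10, z = 1.5138, p = 0.130070, fail to reject H0.


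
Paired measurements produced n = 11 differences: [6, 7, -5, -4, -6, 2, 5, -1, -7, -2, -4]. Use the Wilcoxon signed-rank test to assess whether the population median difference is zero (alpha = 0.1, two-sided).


Step 1: Drop any zero differences (none here) and take |d_i|.
|d| = [6, 7, 5, 4, 6, 2, 5, 1, 7, 2, 4]
Step 2: Midrank |d_i| (ties get averaged ranks).
ranks: |6|->8.5, |7|->10.5, |5|->6.5, |4|->4.5, |6|->8.5, |2|->2.5, |5|->6.5, |1|->1, |7|->10.5, |2|->2.5, |4|->4.5
Step 3: Attach original signs; sum ranks with positive sign and with negative sign.
W+ = 8.5 + 10.5 + 2.5 + 6.5 = 28
W- = 6.5 + 4.5 + 8.5 + 1 + 10.5 + 2.5 + 4.5 = 38
(Check: W+ + W- = 66 should equal n(n+1)/2 = 66.)
Step 4: Test statistic W = min(W+, W-) = 28.
Step 5: Ties in |d|, so use the tie-corrected normal approximation.
        E[W] = n(n+1)/4 = 11*12/4 = 33.
        Tie groups: |d|=2 (t=2), |d|=4 (t=2), |d|=5 (t=2), |d|=6 (t=2), |d|=7 (t=2); sum(t^3 - t) = 30.
        Var[W] = n(n+1)(2n+1)/24 - sum(t^3-t)/48 = 3036/24 - 30/48 = 125.875.
        z = (W - E[W]) / sqrt(Var[W]) = (28 - 33) / 11.2194 = -0.4457.
        Two-sided p = 2*Phi(z) = 0.655845.
Step 6: alpha = 0.1. fail to reject H0.

W+ = 28, W- = 38, W = min = 28, p = 0.655845, fail to reject H0.


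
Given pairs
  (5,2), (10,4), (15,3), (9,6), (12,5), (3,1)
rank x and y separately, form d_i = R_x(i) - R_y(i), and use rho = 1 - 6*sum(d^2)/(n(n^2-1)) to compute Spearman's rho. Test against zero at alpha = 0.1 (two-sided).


Step 1: Rank x and y separately (midranks; no ties here).
rank(x): 5->2, 10->4, 15->6, 9->3, 12->5, 3->1
rank(y): 2->2, 4->4, 3->3, 6->6, 5->5, 1->1
Step 2: d_i = R_x(i) - R_y(i); compute d_i^2.
  (2-2)^2=0, (4-4)^2=0, (6-3)^2=9, (3-6)^2=9, (5-5)^2=0, (1-1)^2=0
sum(d^2) = 18.
Step 3: rho = 1 - 6*18 / (6*(6^2 - 1)) = 1 - 108/210 = 0.485714.
Step 4: Under H0, t = rho * sqrt((n-2)/(1-rho^2)) = 1.1113 ~ t(4).
Step 5: Two-sided p-value from the t-distribution with 4 df = 0.328723.
Step 6: alpha = 0.1. fail to reject H0.

rho = 0.4857, p = 0.328723, fail to reject H0 at alpha = 0.1.


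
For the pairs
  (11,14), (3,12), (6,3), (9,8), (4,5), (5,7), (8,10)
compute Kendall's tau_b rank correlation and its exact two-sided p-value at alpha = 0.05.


Step 1: Enumerate the 21 unordered pairs (i,j) with i<j and classify each by sign(x_j-x_i) * sign(y_j-y_i).
  (1,2):dx=-8,dy=-2->C; (1,3):dx=-5,dy=-11->C; (1,4):dx=-2,dy=-6->C; (1,5):dx=-7,dy=-9->C
  (1,6):dx=-6,dy=-7->C; (1,7):dx=-3,dy=-4->C; (2,3):dx=+3,dy=-9->D; (2,4):dx=+6,dy=-4->D
  (2,5):dx=+1,dy=-7->D; (2,6):dx=+2,dy=-5->D; (2,7):dx=+5,dy=-2->D; (3,4):dx=+3,dy=+5->C
  (3,5):dx=-2,dy=+2->D; (3,6):dx=-1,dy=+4->D; (3,7):dx=+2,dy=+7->C; (4,5):dx=-5,dy=-3->C
  (4,6):dx=-4,dy=-1->C; (4,7):dx=-1,dy=+2->D; (5,6):dx=+1,dy=+2->C; (5,7):dx=+4,dy=+5->C
  (6,7):dx=+3,dy=+3->C
Step 2: C = 13, D = 8, total pairs = 21.
Step 3: tau = (C - D)/(n(n-1)/2) = (13 - 8)/21 = 0.238095.
Step 4: Exact two-sided p-value (enumerate n! = 5040 permutations of y under H0): p = 0.561905.
Step 5: alpha = 0.05. fail to reject H0.

tau_b = 0.2381 (C=13, D=8), p = 0.561905, fail to reject H0.


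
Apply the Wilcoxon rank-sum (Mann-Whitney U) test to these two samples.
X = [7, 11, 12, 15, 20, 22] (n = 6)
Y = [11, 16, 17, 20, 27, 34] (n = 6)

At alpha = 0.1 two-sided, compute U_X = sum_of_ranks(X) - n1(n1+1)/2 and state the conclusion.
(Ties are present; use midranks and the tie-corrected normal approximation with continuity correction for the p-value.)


Step 1: Combine and sort all 12 observations; assign midranks.
sorted (value, group): (7,X), (11,X), (11,Y), (12,X), (15,X), (16,Y), (17,Y), (20,X), (20,Y), (22,X), (27,Y), (34,Y)
ranks: 7->1, 11->2.5, 11->2.5, 12->4, 15->5, 16->6, 17->7, 20->8.5, 20->8.5, 22->10, 27->11, 34->12
Step 2: Rank sum for X: R1 = 1 + 2.5 + 4 + 5 + 8.5 + 10 = 31.
Step 3: U_X = R1 - n1(n1+1)/2 = 31 - 6*7/2 = 31 - 21 = 10.
       U_Y = n1*n2 - U_X = 36 - 10 = 26.
Step 4: Ties are present, so use the tie-corrected normal approximation (with continuity correction) for the p-value.
Step 5: p-value = 0.228133; compare to alpha = 0.1. fail to reject H0.

U_X = 10, p = 0.228133, fail to reject H0 at alpha = 0.1.


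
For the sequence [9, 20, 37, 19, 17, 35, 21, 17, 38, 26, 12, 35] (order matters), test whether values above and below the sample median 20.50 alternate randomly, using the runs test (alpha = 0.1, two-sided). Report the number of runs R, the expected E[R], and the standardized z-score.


Step 1: Compute median = 20.50; label A = above, B = below.
Labels in order: BBABBAABAABA  (n_A = 6, n_B = 6)
Step 2: Count runs R = 8.
Step 3: Under H0 (random ordering), E[R] = 2*n_A*n_B/(n_A+n_B) + 1 = 2*6*6/12 + 1 = 7.0000.
        Var[R] = 2*n_A*n_B*(2*n_A*n_B - n_A - n_B) / ((n_A+n_B)^2 * (n_A+n_B-1)) = 4320/1584 = 2.7273.
        SD[R] = 1.6514.
Step 4: Continuity-corrected z = (R - 0.5 - E[R]) / SD[R] = (8 - 0.5 - 7.0000) / 1.6514 = 0.3028.
Step 5: Two-sided p-value via normal approximation = 2*(1 - Phi(|z|)) = 0.762069.
Step 6: alpha = 0.1. fail to reject H0.

R = 8, z = 0.3028, p = 0.762069, fail to reject H0.


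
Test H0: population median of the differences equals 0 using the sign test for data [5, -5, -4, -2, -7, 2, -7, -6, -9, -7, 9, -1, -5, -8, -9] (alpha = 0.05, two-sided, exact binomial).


Step 1: Discard zero differences. Original n = 15; n_eff = number of nonzero differences = 15.
Nonzero differences (with sign): +5, -5, -4, -2, -7, +2, -7, -6, -9, -7, +9, -1, -5, -8, -9
Step 2: Count signs: positive = 3, negative = 12.
Step 3: Under H0: P(positive) = 0.5, so the number of positives S ~ Bin(15, 0.5).
Step 4: Two-sided exact p-value = sum of Bin(15,0.5) probabilities at or below the observed probability = 0.035156.
Step 5: alpha = 0.05. reject H0.

n_eff = 15, pos = 3, neg = 12, p = 0.035156, reject H0.


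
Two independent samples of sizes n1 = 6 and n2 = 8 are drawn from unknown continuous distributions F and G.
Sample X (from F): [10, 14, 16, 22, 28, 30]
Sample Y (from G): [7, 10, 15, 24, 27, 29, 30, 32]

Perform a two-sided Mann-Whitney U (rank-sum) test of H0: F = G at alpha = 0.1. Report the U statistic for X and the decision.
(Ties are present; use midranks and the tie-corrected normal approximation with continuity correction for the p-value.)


Step 1: Combine and sort all 14 observations; assign midranks.
sorted (value, group): (7,Y), (10,X), (10,Y), (14,X), (15,Y), (16,X), (22,X), (24,Y), (27,Y), (28,X), (29,Y), (30,X), (30,Y), (32,Y)
ranks: 7->1, 10->2.5, 10->2.5, 14->4, 15->5, 16->6, 22->7, 24->8, 27->9, 28->10, 29->11, 30->12.5, 30->12.5, 32->14
Step 2: Rank sum for X: R1 = 2.5 + 4 + 6 + 7 + 10 + 12.5 = 42.
Step 3: U_X = R1 - n1(n1+1)/2 = 42 - 6*7/2 = 42 - 21 = 21.
       U_Y = n1*n2 - U_X = 48 - 21 = 27.
Step 4: Ties are present, so use the tie-corrected normal approximation (with continuity correction) for the p-value.
Step 5: p-value = 0.746347; compare to alpha = 0.1. fail to reject H0.

U_X = 21, p = 0.746347, fail to reject H0 at alpha = 0.1.


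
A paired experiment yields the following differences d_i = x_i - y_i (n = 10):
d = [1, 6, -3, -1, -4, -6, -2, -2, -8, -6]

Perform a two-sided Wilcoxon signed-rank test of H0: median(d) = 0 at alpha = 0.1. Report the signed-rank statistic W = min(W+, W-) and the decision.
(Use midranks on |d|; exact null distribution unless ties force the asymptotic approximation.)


Step 1: Drop any zero differences (none here) and take |d_i|.
|d| = [1, 6, 3, 1, 4, 6, 2, 2, 8, 6]
Step 2: Midrank |d_i| (ties get averaged ranks).
ranks: |1|->1.5, |6|->8, |3|->5, |1|->1.5, |4|->6, |6|->8, |2|->3.5, |2|->3.5, |8|->10, |6|->8
Step 3: Attach original signs; sum ranks with positive sign and with negative sign.
W+ = 1.5 + 8 = 9.5
W- = 5 + 1.5 + 6 + 8 + 3.5 + 3.5 + 10 + 8 = 45.5
(Check: W+ + W- = 55 should equal n(n+1)/2 = 55.)
Step 4: Test statistic W = min(W+, W-) = 9.5.
Step 5: Ties in |d|, so use the tie-corrected normal approximation.
        E[W] = n(n+1)/4 = 10*11/4 = 27.5.
        Tie groups: |d|=1 (t=2), |d|=2 (t=2), |d|=6 (t=3); sum(t^3 - t) = 36.
        Var[W] = n(n+1)(2n+1)/24 - sum(t^3-t)/48 = 2310/24 - 36/48 = 95.5.
        z = (W - E[W]) / sqrt(Var[W]) = (9.5 - 27.5) / 9.7724 = -1.8419.
        Two-sided p = 2*Phi(z) = 0.065487.
Step 6: alpha = 0.1. reject H0.

W+ = 9.5, W- = 45.5, W = min = 9.5, p = 0.065487, reject H0.


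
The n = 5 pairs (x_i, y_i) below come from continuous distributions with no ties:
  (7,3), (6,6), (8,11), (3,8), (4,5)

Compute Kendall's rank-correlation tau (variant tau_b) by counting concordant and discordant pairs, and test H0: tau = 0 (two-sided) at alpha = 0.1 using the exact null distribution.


Step 1: Enumerate the 10 unordered pairs (i,j) with i<j and classify each by sign(x_j-x_i) * sign(y_j-y_i).
  (1,2):dx=-1,dy=+3->D; (1,3):dx=+1,dy=+8->C; (1,4):dx=-4,dy=+5->D; (1,5):dx=-3,dy=+2->D
  (2,3):dx=+2,dy=+5->C; (2,4):dx=-3,dy=+2->D; (2,5):dx=-2,dy=-1->C; (3,4):dx=-5,dy=-3->C
  (3,5):dx=-4,dy=-6->C; (4,5):dx=+1,dy=-3->D
Step 2: C = 5, D = 5, total pairs = 10.
Step 3: tau = (C - D)/(n(n-1)/2) = (5 - 5)/10 = 0.000000.
Step 4: Exact two-sided p-value (enumerate n! = 120 permutations of y under H0): p = 1.000000.
Step 5: alpha = 0.1. fail to reject H0.

tau_b = 0.0000 (C=5, D=5), p = 1.000000, fail to reject H0.


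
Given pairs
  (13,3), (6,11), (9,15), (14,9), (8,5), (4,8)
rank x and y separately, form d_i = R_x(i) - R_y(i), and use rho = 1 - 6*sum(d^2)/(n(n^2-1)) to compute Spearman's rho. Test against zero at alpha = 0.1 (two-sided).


Step 1: Rank x and y separately (midranks; no ties here).
rank(x): 13->5, 6->2, 9->4, 14->6, 8->3, 4->1
rank(y): 3->1, 11->5, 15->6, 9->4, 5->2, 8->3
Step 2: d_i = R_x(i) - R_y(i); compute d_i^2.
  (5-1)^2=16, (2-5)^2=9, (4-6)^2=4, (6-4)^2=4, (3-2)^2=1, (1-3)^2=4
sum(d^2) = 38.
Step 3: rho = 1 - 6*38 / (6*(6^2 - 1)) = 1 - 228/210 = -0.085714.
Step 4: Under H0, t = rho * sqrt((n-2)/(1-rho^2)) = -0.1721 ~ t(4).
Step 5: Two-sided p-value from the t-distribution with 4 df = 0.871743.
Step 6: alpha = 0.1. fail to reject H0.

rho = -0.0857, p = 0.871743, fail to reject H0 at alpha = 0.1.


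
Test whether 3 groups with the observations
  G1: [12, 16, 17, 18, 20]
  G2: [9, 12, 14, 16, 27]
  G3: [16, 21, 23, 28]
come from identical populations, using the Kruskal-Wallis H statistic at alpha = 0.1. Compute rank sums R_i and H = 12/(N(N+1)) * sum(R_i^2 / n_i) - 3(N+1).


Step 1: Combine all N = 14 observations and assign midranks.
sorted (value, group, rank): (9,G2,1), (12,G1,2.5), (12,G2,2.5), (14,G2,4), (16,G1,6), (16,G2,6), (16,G3,6), (17,G1,8), (18,G1,9), (20,G1,10), (21,G3,11), (23,G3,12), (27,G2,13), (28,G3,14)
Step 2: Sum ranks within each group.
R_1 = 35.5 (n_1 = 5)
R_2 = 26.5 (n_2 = 5)
R_3 = 43 (n_3 = 4)
Step 3: H = 12/(N(N+1)) * sum(R_i^2/n_i) - 3(N+1)
     = 12/(14*15) * (35.5^2/5 + 26.5^2/5 + 43^2/4) - 3*15
     = 0.057143 * 854.75 - 45
     = 3.842857.
Step 4: Ties present; correction factor C = 1 - 30/(14^3 - 14) = 0.989011. Corrected H = 3.842857 / 0.989011 = 3.885556.
Step 5: Under H0, H ~ chi^2(2); p-value = 0.143305.
Step 6: alpha = 0.1. fail to reject H0.

H = 3.8856, df = 2, p = 0.143305, fail to reject H0.


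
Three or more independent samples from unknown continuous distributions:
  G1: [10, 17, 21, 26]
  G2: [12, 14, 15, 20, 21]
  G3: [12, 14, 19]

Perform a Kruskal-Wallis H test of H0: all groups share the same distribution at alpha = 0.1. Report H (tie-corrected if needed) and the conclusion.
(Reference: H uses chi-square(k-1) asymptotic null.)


Step 1: Combine all N = 12 observations and assign midranks.
sorted (value, group, rank): (10,G1,1), (12,G2,2.5), (12,G3,2.5), (14,G2,4.5), (14,G3,4.5), (15,G2,6), (17,G1,7), (19,G3,8), (20,G2,9), (21,G1,10.5), (21,G2,10.5), (26,G1,12)
Step 2: Sum ranks within each group.
R_1 = 30.5 (n_1 = 4)
R_2 = 32.5 (n_2 = 5)
R_3 = 15 (n_3 = 3)
Step 3: H = 12/(N(N+1)) * sum(R_i^2/n_i) - 3(N+1)
     = 12/(12*13) * (30.5^2/4 + 32.5^2/5 + 15^2/3) - 3*13
     = 0.076923 * 518.812 - 39
     = 0.908654.
Step 4: Ties present; correction factor C = 1 - 18/(12^3 - 12) = 0.989510. Corrected H = 0.908654 / 0.989510 = 0.918286.
Step 5: Under H0, H ~ chi^2(2); p-value = 0.631825.
Step 6: alpha = 0.1. fail to reject H0.

H = 0.9183, df = 2, p = 0.631825, fail to reject H0.


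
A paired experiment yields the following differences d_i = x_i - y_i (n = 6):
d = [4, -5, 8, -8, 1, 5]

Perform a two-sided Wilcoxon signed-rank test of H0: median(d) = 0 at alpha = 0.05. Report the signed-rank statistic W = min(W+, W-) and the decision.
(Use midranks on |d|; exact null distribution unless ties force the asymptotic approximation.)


Step 1: Drop any zero differences (none here) and take |d_i|.
|d| = [4, 5, 8, 8, 1, 5]
Step 2: Midrank |d_i| (ties get averaged ranks).
ranks: |4|->2, |5|->3.5, |8|->5.5, |8|->5.5, |1|->1, |5|->3.5
Step 3: Attach original signs; sum ranks with positive sign and with negative sign.
W+ = 2 + 5.5 + 1 + 3.5 = 12
W- = 3.5 + 5.5 = 9
(Check: W+ + W- = 21 should equal n(n+1)/2 = 21.)
Step 4: Test statistic W = min(W+, W-) = 9.
Step 5: Ties in |d|, so use the tie-corrected normal approximation.
        E[W] = n(n+1)/4 = 6*7/4 = 10.5.
        Tie groups: |d|=5 (t=2), |d|=8 (t=2); sum(t^3 - t) = 12.
        Var[W] = n(n+1)(2n+1)/24 - sum(t^3-t)/48 = 546/24 - 12/48 = 22.5.
        z = (W - E[W]) / sqrt(Var[W]) = (9 - 10.5) / 4.7434 = -0.3162.
        Two-sided p = 2*Phi(z) = 0.751830.
Step 6: alpha = 0.05. fail to reject H0.

W+ = 12, W- = 9, W = min = 9, p = 0.751830, fail to reject H0.


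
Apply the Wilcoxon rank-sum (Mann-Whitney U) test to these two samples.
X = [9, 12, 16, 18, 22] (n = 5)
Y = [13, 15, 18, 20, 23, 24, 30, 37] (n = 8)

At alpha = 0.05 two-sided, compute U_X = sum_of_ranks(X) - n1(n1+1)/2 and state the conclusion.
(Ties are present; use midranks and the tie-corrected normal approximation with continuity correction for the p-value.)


Step 1: Combine and sort all 13 observations; assign midranks.
sorted (value, group): (9,X), (12,X), (13,Y), (15,Y), (16,X), (18,X), (18,Y), (20,Y), (22,X), (23,Y), (24,Y), (30,Y), (37,Y)
ranks: 9->1, 12->2, 13->3, 15->4, 16->5, 18->6.5, 18->6.5, 20->8, 22->9, 23->10, 24->11, 30->12, 37->13
Step 2: Rank sum for X: R1 = 1 + 2 + 5 + 6.5 + 9 = 23.5.
Step 3: U_X = R1 - n1(n1+1)/2 = 23.5 - 5*6/2 = 23.5 - 15 = 8.5.
       U_Y = n1*n2 - U_X = 40 - 8.5 = 31.5.
Step 4: Ties are present, so use the tie-corrected normal approximation (with continuity correction) for the p-value.
Step 5: p-value = 0.106864; compare to alpha = 0.05. fail to reject H0.

U_X = 8.5, p = 0.106864, fail to reject H0 at alpha = 0.05.


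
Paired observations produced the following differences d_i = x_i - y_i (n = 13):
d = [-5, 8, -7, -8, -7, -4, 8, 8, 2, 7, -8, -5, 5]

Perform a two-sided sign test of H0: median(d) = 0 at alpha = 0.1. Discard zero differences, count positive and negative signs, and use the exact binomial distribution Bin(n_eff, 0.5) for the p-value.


Step 1: Discard zero differences. Original n = 13; n_eff = number of nonzero differences = 13.
Nonzero differences (with sign): -5, +8, -7, -8, -7, -4, +8, +8, +2, +7, -8, -5, +5
Step 2: Count signs: positive = 6, negative = 7.
Step 3: Under H0: P(positive) = 0.5, so the number of positives S ~ Bin(13, 0.5).
Step 4: Two-sided exact p-value = sum of Bin(13,0.5) probabilities at or below the observed probability = 1.000000.
Step 5: alpha = 0.1. fail to reject H0.

n_eff = 13, pos = 6, neg = 7, p = 1.000000, fail to reject H0.


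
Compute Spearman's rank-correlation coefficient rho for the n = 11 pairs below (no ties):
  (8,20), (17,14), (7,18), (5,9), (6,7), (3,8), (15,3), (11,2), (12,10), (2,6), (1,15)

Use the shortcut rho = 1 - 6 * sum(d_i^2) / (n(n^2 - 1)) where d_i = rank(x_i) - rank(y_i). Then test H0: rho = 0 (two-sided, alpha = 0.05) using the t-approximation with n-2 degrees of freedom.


Step 1: Rank x and y separately (midranks; no ties here).
rank(x): 8->7, 17->11, 7->6, 5->4, 6->5, 3->3, 15->10, 11->8, 12->9, 2->2, 1->1
rank(y): 20->11, 14->8, 18->10, 9->6, 7->4, 8->5, 3->2, 2->1, 10->7, 6->3, 15->9
Step 2: d_i = R_x(i) - R_y(i); compute d_i^2.
  (7-11)^2=16, (11-8)^2=9, (6-10)^2=16, (4-6)^2=4, (5-4)^2=1, (3-5)^2=4, (10-2)^2=64, (8-1)^2=49, (9-7)^2=4, (2-3)^2=1, (1-9)^2=64
sum(d^2) = 232.
Step 3: rho = 1 - 6*232 / (11*(11^2 - 1)) = 1 - 1392/1320 = -0.054545.
Step 4: Under H0, t = rho * sqrt((n-2)/(1-rho^2)) = -0.1639 ~ t(9).
Step 5: Two-sided p-value from the t-distribution with 9 df = 0.873447.
Step 6: alpha = 0.05. fail to reject H0.

rho = -0.0545, p = 0.873447, fail to reject H0 at alpha = 0.05.


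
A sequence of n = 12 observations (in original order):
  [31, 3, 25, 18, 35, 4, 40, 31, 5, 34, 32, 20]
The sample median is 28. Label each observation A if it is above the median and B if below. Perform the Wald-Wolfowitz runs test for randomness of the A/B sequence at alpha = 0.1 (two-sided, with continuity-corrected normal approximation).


Step 1: Compute median = 28; label A = above, B = below.
Labels in order: ABBBABAABAAB  (n_A = 6, n_B = 6)
Step 2: Count runs R = 8.
Step 3: Under H0 (random ordering), E[R] = 2*n_A*n_B/(n_A+n_B) + 1 = 2*6*6/12 + 1 = 7.0000.
        Var[R] = 2*n_A*n_B*(2*n_A*n_B - n_A - n_B) / ((n_A+n_B)^2 * (n_A+n_B-1)) = 4320/1584 = 2.7273.
        SD[R] = 1.6514.
Step 4: Continuity-corrected z = (R - 0.5 - E[R]) / SD[R] = (8 - 0.5 - 7.0000) / 1.6514 = 0.3028.
Step 5: Two-sided p-value via normal approximation = 2*(1 - Phi(|z|)) = 0.762069.
Step 6: alpha = 0.1. fail to reject H0.

R = 8, z = 0.3028, p = 0.762069, fail to reject H0.


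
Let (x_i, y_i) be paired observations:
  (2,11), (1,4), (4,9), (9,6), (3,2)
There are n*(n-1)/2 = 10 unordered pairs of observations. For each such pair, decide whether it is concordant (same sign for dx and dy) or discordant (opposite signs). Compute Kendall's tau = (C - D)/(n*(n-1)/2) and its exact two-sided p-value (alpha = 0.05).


Step 1: Enumerate the 10 unordered pairs (i,j) with i<j and classify each by sign(x_j-x_i) * sign(y_j-y_i).
  (1,2):dx=-1,dy=-7->C; (1,3):dx=+2,dy=-2->D; (1,4):dx=+7,dy=-5->D; (1,5):dx=+1,dy=-9->D
  (2,3):dx=+3,dy=+5->C; (2,4):dx=+8,dy=+2->C; (2,5):dx=+2,dy=-2->D; (3,4):dx=+5,dy=-3->D
  (3,5):dx=-1,dy=-7->C; (4,5):dx=-6,dy=-4->C
Step 2: C = 5, D = 5, total pairs = 10.
Step 3: tau = (C - D)/(n(n-1)/2) = (5 - 5)/10 = 0.000000.
Step 4: Exact two-sided p-value (enumerate n! = 120 permutations of y under H0): p = 1.000000.
Step 5: alpha = 0.05. fail to reject H0.

tau_b = 0.0000 (C=5, D=5), p = 1.000000, fail to reject H0.


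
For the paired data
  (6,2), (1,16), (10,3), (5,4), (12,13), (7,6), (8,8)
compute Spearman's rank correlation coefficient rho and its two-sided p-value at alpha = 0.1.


Step 1: Rank x and y separately (midranks; no ties here).
rank(x): 6->3, 1->1, 10->6, 5->2, 12->7, 7->4, 8->5
rank(y): 2->1, 16->7, 3->2, 4->3, 13->6, 6->4, 8->5
Step 2: d_i = R_x(i) - R_y(i); compute d_i^2.
  (3-1)^2=4, (1-7)^2=36, (6-2)^2=16, (2-3)^2=1, (7-6)^2=1, (4-4)^2=0, (5-5)^2=0
sum(d^2) = 58.
Step 3: rho = 1 - 6*58 / (7*(7^2 - 1)) = 1 - 348/336 = -0.035714.
Step 4: Under H0, t = rho * sqrt((n-2)/(1-rho^2)) = -0.0799 ~ t(5).
Step 5: Two-sided p-value from the t-distribution with 5 df = 0.939408.
Step 6: alpha = 0.1. fail to reject H0.

rho = -0.0357, p = 0.939408, fail to reject H0 at alpha = 0.1.


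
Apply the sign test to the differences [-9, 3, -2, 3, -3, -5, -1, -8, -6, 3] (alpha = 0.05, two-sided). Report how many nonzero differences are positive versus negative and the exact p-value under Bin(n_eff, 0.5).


Step 1: Discard zero differences. Original n = 10; n_eff = number of nonzero differences = 10.
Nonzero differences (with sign): -9, +3, -2, +3, -3, -5, -1, -8, -6, +3
Step 2: Count signs: positive = 3, negative = 7.
Step 3: Under H0: P(positive) = 0.5, so the number of positives S ~ Bin(10, 0.5).
Step 4: Two-sided exact p-value = sum of Bin(10,0.5) probabilities at or below the observed probability = 0.343750.
Step 5: alpha = 0.05. fail to reject H0.

n_eff = 10, pos = 3, neg = 7, p = 0.343750, fail to reject H0.


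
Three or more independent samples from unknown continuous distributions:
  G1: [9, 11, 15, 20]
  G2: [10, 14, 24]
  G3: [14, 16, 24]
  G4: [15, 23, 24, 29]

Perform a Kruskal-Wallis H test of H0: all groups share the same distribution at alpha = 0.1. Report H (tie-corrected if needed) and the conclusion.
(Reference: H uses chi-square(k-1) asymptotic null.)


Step 1: Combine all N = 14 observations and assign midranks.
sorted (value, group, rank): (9,G1,1), (10,G2,2), (11,G1,3), (14,G2,4.5), (14,G3,4.5), (15,G1,6.5), (15,G4,6.5), (16,G3,8), (20,G1,9), (23,G4,10), (24,G2,12), (24,G3,12), (24,G4,12), (29,G4,14)
Step 2: Sum ranks within each group.
R_1 = 19.5 (n_1 = 4)
R_2 = 18.5 (n_2 = 3)
R_3 = 24.5 (n_3 = 3)
R_4 = 42.5 (n_4 = 4)
Step 3: H = 12/(N(N+1)) * sum(R_i^2/n_i) - 3(N+1)
     = 12/(14*15) * (19.5^2/4 + 18.5^2/3 + 24.5^2/3 + 42.5^2/4) - 3*15
     = 0.057143 * 860.792 - 45
     = 4.188095.
Step 4: Ties present; correction factor C = 1 - 36/(14^3 - 14) = 0.986813. Corrected H = 4.188095 / 0.986813 = 4.244061.
Step 5: Under H0, H ~ chi^2(3); p-value = 0.236287.
Step 6: alpha = 0.1. fail to reject H0.

H = 4.2441, df = 3, p = 0.236287, fail to reject H0.


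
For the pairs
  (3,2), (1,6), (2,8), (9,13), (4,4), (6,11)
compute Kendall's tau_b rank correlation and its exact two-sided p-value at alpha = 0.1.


Step 1: Enumerate the 15 unordered pairs (i,j) with i<j and classify each by sign(x_j-x_i) * sign(y_j-y_i).
  (1,2):dx=-2,dy=+4->D; (1,3):dx=-1,dy=+6->D; (1,4):dx=+6,dy=+11->C; (1,5):dx=+1,dy=+2->C
  (1,6):dx=+3,dy=+9->C; (2,3):dx=+1,dy=+2->C; (2,4):dx=+8,dy=+7->C; (2,5):dx=+3,dy=-2->D
  (2,6):dx=+5,dy=+5->C; (3,4):dx=+7,dy=+5->C; (3,5):dx=+2,dy=-4->D; (3,6):dx=+4,dy=+3->C
  (4,5):dx=-5,dy=-9->C; (4,6):dx=-3,dy=-2->C; (5,6):dx=+2,dy=+7->C
Step 2: C = 11, D = 4, total pairs = 15.
Step 3: tau = (C - D)/(n(n-1)/2) = (11 - 4)/15 = 0.466667.
Step 4: Exact two-sided p-value (enumerate n! = 720 permutations of y under H0): p = 0.272222.
Step 5: alpha = 0.1. fail to reject H0.

tau_b = 0.4667 (C=11, D=4), p = 0.272222, fail to reject H0.


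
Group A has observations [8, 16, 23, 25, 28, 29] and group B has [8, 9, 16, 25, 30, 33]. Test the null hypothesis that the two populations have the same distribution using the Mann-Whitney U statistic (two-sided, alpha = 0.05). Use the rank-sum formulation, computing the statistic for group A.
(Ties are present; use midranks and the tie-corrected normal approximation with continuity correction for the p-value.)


Step 1: Combine and sort all 12 observations; assign midranks.
sorted (value, group): (8,X), (8,Y), (9,Y), (16,X), (16,Y), (23,X), (25,X), (25,Y), (28,X), (29,X), (30,Y), (33,Y)
ranks: 8->1.5, 8->1.5, 9->3, 16->4.5, 16->4.5, 23->6, 25->7.5, 25->7.5, 28->9, 29->10, 30->11, 33->12
Step 2: Rank sum for X: R1 = 1.5 + 4.5 + 6 + 7.5 + 9 + 10 = 38.5.
Step 3: U_X = R1 - n1(n1+1)/2 = 38.5 - 6*7/2 = 38.5 - 21 = 17.5.
       U_Y = n1*n2 - U_X = 36 - 17.5 = 18.5.
Step 4: Ties are present, so use the tie-corrected normal approximation (with continuity correction) for the p-value.
Step 5: p-value = 1.000000; compare to alpha = 0.05. fail to reject H0.

U_X = 17.5, p = 1.000000, fail to reject H0 at alpha = 0.05.


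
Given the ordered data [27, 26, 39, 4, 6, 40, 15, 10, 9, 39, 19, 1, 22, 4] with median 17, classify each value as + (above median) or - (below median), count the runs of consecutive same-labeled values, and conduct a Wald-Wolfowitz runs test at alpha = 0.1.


Step 1: Compute median = 17; label A = above, B = below.
Labels in order: AAABBABBBAABAB  (n_A = 7, n_B = 7)
Step 2: Count runs R = 8.
Step 3: Under H0 (random ordering), E[R] = 2*n_A*n_B/(n_A+n_B) + 1 = 2*7*7/14 + 1 = 8.0000.
        Var[R] = 2*n_A*n_B*(2*n_A*n_B - n_A - n_B) / ((n_A+n_B)^2 * (n_A+n_B-1)) = 8232/2548 = 3.2308.
        SD[R] = 1.7974.
Step 4: R = E[R], so z = 0 with no continuity correction.
Step 5: Two-sided p-value via normal approximation = 2*(1 - Phi(|z|)) = 1.000000.
Step 6: alpha = 0.1. fail to reject H0.

R = 8, z = 0.0000, p = 1.000000, fail to reject H0.


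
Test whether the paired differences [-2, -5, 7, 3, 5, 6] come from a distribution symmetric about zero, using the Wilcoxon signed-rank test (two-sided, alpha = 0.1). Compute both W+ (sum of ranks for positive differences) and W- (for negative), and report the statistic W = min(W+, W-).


Step 1: Drop any zero differences (none here) and take |d_i|.
|d| = [2, 5, 7, 3, 5, 6]
Step 2: Midrank |d_i| (ties get averaged ranks).
ranks: |2|->1, |5|->3.5, |7|->6, |3|->2, |5|->3.5, |6|->5
Step 3: Attach original signs; sum ranks with positive sign and with negative sign.
W+ = 6 + 2 + 3.5 + 5 = 16.5
W- = 1 + 3.5 = 4.5
(Check: W+ + W- = 21 should equal n(n+1)/2 = 21.)
Step 4: Test statistic W = min(W+, W-) = 4.5.
Step 5: Ties in |d|, so use the tie-corrected normal approximation.
        E[W] = n(n+1)/4 = 6*7/4 = 10.5.
        Tie groups: |d|=5 (t=2); sum(t^3 - t) = 6.
        Var[W] = n(n+1)(2n+1)/24 - sum(t^3-t)/48 = 546/24 - 6/48 = 22.625.
        z = (W - E[W]) / sqrt(Var[W]) = (4.5 - 10.5) / 4.7566 = -1.2614.
        Two-sided p = 2*Phi(z) = 0.207160.
Step 6: alpha = 0.1. fail to reject H0.

W+ = 16.5, W- = 4.5, W = min = 4.5, p = 0.207160, fail to reject H0.


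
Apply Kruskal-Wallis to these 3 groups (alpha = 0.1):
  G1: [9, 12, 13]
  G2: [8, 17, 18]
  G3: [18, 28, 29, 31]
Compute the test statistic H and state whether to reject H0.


Step 1: Combine all N = 10 observations and assign midranks.
sorted (value, group, rank): (8,G2,1), (9,G1,2), (12,G1,3), (13,G1,4), (17,G2,5), (18,G2,6.5), (18,G3,6.5), (28,G3,8), (29,G3,9), (31,G3,10)
Step 2: Sum ranks within each group.
R_1 = 9 (n_1 = 3)
R_2 = 12.5 (n_2 = 3)
R_3 = 33.5 (n_3 = 4)
Step 3: H = 12/(N(N+1)) * sum(R_i^2/n_i) - 3(N+1)
     = 12/(10*11) * (9^2/3 + 12.5^2/3 + 33.5^2/4) - 3*11
     = 0.109091 * 359.646 - 33
     = 6.234091.
Step 4: Ties present; correction factor C = 1 - 6/(10^3 - 10) = 0.993939. Corrected H = 6.234091 / 0.993939 = 6.272104.
Step 5: Under H0, H ~ chi^2(2); p-value = 0.043454.
Step 6: alpha = 0.1. reject H0.

H = 6.2721, df = 2, p = 0.043454, reject H0.


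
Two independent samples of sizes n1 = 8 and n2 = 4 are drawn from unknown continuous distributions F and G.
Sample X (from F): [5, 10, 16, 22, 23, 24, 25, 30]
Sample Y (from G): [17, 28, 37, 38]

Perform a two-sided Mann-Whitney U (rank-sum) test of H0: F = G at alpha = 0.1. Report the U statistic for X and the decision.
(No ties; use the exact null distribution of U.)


Step 1: Combine and sort all 12 observations; assign midranks.
sorted (value, group): (5,X), (10,X), (16,X), (17,Y), (22,X), (23,X), (24,X), (25,X), (28,Y), (30,X), (37,Y), (38,Y)
ranks: 5->1, 10->2, 16->3, 17->4, 22->5, 23->6, 24->7, 25->8, 28->9, 30->10, 37->11, 38->12
Step 2: Rank sum for X: R1 = 1 + 2 + 3 + 5 + 6 + 7 + 8 + 10 = 42.
Step 3: U_X = R1 - n1(n1+1)/2 = 42 - 8*9/2 = 42 - 36 = 6.
       U_Y = n1*n2 - U_X = 32 - 6 = 26.
Step 4: No ties, so the exact null distribution of U (based on enumerating the C(12,8) = 495 equally likely rank assignments) gives the two-sided p-value.
Step 5: p-value = 0.109091; compare to alpha = 0.1. fail to reject H0.

U_X = 6, p = 0.109091, fail to reject H0 at alpha = 0.1.


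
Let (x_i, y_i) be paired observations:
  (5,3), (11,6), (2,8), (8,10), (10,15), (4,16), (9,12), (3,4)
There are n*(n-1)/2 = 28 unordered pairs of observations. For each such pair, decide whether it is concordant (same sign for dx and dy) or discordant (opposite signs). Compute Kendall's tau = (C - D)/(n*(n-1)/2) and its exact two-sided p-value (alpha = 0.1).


Step 1: Enumerate the 28 unordered pairs (i,j) with i<j and classify each by sign(x_j-x_i) * sign(y_j-y_i).
  (1,2):dx=+6,dy=+3->C; (1,3):dx=-3,dy=+5->D; (1,4):dx=+3,dy=+7->C; (1,5):dx=+5,dy=+12->C
  (1,6):dx=-1,dy=+13->D; (1,7):dx=+4,dy=+9->C; (1,8):dx=-2,dy=+1->D; (2,3):dx=-9,dy=+2->D
  (2,4):dx=-3,dy=+4->D; (2,5):dx=-1,dy=+9->D; (2,6):dx=-7,dy=+10->D; (2,7):dx=-2,dy=+6->D
  (2,8):dx=-8,dy=-2->C; (3,4):dx=+6,dy=+2->C; (3,5):dx=+8,dy=+7->C; (3,6):dx=+2,dy=+8->C
  (3,7):dx=+7,dy=+4->C; (3,8):dx=+1,dy=-4->D; (4,5):dx=+2,dy=+5->C; (4,6):dx=-4,dy=+6->D
  (4,7):dx=+1,dy=+2->C; (4,8):dx=-5,dy=-6->C; (5,6):dx=-6,dy=+1->D; (5,7):dx=-1,dy=-3->C
  (5,8):dx=-7,dy=-11->C; (6,7):dx=+5,dy=-4->D; (6,8):dx=-1,dy=-12->C; (7,8):dx=-6,dy=-8->C
Step 2: C = 16, D = 12, total pairs = 28.
Step 3: tau = (C - D)/(n(n-1)/2) = (16 - 12)/28 = 0.142857.
Step 4: Exact two-sided p-value (enumerate n! = 40320 permutations of y under H0): p = 0.719544.
Step 5: alpha = 0.1. fail to reject H0.

tau_b = 0.1429 (C=16, D=12), p = 0.719544, fail to reject H0.
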